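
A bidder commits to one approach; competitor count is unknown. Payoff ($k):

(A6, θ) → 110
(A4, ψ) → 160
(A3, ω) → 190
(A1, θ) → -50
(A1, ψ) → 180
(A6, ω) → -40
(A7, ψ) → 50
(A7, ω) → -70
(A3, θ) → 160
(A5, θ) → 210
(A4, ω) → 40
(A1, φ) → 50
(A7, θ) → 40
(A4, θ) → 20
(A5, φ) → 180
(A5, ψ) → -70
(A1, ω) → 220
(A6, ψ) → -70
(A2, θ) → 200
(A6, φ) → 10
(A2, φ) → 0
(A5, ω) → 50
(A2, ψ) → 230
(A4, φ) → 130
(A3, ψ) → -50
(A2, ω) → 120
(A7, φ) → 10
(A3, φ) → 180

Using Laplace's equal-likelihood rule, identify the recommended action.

A2

Row averages: A1=100, A2=137.5, A3=120, A4=87.5, A5=92.5, A6=2.5, A7=7.5
Highest average = 137.5 → A2.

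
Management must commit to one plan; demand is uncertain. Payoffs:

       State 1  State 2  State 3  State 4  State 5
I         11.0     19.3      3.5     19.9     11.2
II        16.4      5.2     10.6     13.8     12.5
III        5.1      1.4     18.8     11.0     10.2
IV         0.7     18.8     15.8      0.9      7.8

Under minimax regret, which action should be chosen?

Column bests: State 1=16.4, State 2=19.3, State 3=18.8, State 4=19.9, State 5=12.5.
I regrets: 5.4, 0.0, 15.3, 0.0, 1.3 → max 15.3
II regrets: 0.0, 14.1, 8.2, 6.1, 0.0 → max 14.1
III regrets: 11.3, 17.9, 0.0, 8.9, 2.3 → max 17.9
IV regrets: 15.7, 0.5, 3.0, 19.0, 4.7 → max 19.0
Smallest max regret = 14.1 → II.

II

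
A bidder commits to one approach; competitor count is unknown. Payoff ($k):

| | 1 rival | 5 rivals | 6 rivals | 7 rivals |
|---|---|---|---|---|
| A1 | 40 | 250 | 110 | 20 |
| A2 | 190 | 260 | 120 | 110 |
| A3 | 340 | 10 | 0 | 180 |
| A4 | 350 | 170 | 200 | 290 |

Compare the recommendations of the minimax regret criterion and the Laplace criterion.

minimax regret → A4; laplace → A4 (agree)

Column bests: 1 rival=350, 5 rivals=260, 6 rivals=200, 7 rivals=290.
A1 regrets: 310, 10, 90, 270 → max 310
A2 regrets: 160, 0, 80, 180 → max 180
A3 regrets: 10, 250, 200, 110 → max 250
A4 regrets: 0, 90, 0, 0 → max 90
Smallest max regret = 90 → A4.
Row averages: A1=105, A2=170, A3=132.5, A4=252.5
Highest average = 252.5 → A4.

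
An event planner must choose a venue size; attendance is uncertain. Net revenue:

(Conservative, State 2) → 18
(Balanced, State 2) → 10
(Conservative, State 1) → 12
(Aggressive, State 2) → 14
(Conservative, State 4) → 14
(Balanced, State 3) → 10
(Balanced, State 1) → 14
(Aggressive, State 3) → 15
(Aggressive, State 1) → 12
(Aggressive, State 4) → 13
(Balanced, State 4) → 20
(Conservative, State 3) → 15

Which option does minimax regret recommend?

Column bests: State 1=14, State 2=18, State 3=15, State 4=20.
Conservative regrets: 2, 0, 0, 6 → max 6
Balanced regrets: 0, 8, 5, 0 → max 8
Aggressive regrets: 2, 4, 0, 7 → max 7
Smallest max regret = 6 → Conservative.

Conservative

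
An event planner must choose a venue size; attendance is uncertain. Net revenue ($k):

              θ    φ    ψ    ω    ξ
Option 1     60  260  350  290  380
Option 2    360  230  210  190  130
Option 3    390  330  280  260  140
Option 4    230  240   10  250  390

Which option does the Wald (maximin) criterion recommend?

Row minima: Option 1=60, Option 2=130, Option 3=140, Option 4=10
Best worst-case = 140 → Option 3.

Option 3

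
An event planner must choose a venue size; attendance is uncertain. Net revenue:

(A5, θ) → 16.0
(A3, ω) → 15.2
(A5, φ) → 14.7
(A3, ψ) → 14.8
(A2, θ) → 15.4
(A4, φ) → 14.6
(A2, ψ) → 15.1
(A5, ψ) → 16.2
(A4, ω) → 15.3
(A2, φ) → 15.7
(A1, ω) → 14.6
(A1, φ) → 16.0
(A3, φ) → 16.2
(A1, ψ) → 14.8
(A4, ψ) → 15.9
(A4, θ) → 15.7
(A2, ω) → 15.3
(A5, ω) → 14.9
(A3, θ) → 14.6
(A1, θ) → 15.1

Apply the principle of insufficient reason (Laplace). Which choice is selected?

A5

Row averages: A1=15.125, A2=15.375, A3=15.2, A4=15.375, A5=15.45
Highest average = 15.45 → A5.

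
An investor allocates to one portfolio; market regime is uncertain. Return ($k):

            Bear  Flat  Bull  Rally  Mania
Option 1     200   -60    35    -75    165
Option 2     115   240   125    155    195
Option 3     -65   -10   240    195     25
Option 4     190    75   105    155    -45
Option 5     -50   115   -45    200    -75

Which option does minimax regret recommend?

Column bests: Bear=200, Flat=240, Bull=240, Rally=200, Mania=195.
Option 1 regrets: 0, 300, 205, 275, 30 → max 300
Option 2 regrets: 85, 0, 115, 45, 0 → max 115
Option 3 regrets: 265, 250, 0, 5, 170 → max 265
Option 4 regrets: 10, 165, 135, 45, 240 → max 240
Option 5 regrets: 250, 125, 285, 0, 270 → max 285
Smallest max regret = 115 → Option 2.

Option 2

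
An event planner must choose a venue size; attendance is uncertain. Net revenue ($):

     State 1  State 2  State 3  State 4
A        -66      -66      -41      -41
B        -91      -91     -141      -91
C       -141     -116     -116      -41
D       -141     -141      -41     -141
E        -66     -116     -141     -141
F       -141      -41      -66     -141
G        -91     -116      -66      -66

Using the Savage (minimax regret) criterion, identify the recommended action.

Column bests: State 1=-66, State 2=-41, State 3=-41, State 4=-41.
A regrets: 0, 25, 0, 0 → max 25
B regrets: 25, 50, 100, 50 → max 100
C regrets: 75, 75, 75, 0 → max 75
D regrets: 75, 100, 0, 100 → max 100
E regrets: 0, 75, 100, 100 → max 100
F regrets: 75, 0, 25, 100 → max 100
G regrets: 25, 75, 25, 25 → max 75
Smallest max regret = 25 → A.

A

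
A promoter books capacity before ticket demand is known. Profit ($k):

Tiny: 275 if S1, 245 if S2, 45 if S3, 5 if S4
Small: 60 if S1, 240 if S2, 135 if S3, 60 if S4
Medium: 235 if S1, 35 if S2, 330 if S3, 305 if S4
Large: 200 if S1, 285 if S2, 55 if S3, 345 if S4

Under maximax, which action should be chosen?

Large

Row maxima: Tiny=275, Small=240, Medium=330, Large=345
Best best-case = 345 → Large.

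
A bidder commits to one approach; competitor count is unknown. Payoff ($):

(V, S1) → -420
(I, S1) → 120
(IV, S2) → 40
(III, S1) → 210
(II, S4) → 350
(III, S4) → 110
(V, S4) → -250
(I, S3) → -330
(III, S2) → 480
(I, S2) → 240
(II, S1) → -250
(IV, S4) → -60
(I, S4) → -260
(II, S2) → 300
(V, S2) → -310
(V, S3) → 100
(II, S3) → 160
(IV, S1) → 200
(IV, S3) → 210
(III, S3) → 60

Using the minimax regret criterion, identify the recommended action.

Column bests: S1=210, S2=480, S3=210, S4=350.
I regrets: 90, 240, 540, 610 → max 610
II regrets: 460, 180, 50, 0 → max 460
III regrets: 0, 0, 150, 240 → max 240
IV regrets: 10, 440, 0, 410 → max 440
V regrets: 630, 790, 110, 600 → max 790
Smallest max regret = 240 → III.

III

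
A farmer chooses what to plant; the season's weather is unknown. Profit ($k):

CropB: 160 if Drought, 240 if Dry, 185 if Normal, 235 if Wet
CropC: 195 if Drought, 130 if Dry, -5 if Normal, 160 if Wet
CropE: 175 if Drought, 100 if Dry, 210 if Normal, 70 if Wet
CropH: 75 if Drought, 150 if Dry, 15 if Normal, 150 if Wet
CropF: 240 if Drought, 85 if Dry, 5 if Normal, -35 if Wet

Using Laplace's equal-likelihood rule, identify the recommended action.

Row averages: CropB=205, CropC=120, CropE=138.75, CropH=97.5, CropF=73.75
Highest average = 205 → CropB.

CropB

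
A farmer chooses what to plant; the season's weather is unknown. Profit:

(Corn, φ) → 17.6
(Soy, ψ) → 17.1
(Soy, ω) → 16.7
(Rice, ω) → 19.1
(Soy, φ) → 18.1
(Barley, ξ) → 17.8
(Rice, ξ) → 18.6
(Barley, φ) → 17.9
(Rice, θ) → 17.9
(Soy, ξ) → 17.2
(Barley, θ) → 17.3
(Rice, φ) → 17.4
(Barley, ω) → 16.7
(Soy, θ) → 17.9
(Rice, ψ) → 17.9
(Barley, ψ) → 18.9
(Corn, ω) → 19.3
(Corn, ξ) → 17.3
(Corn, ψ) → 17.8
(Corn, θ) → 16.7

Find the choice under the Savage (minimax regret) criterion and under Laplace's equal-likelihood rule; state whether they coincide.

Column bests: θ=17.9, φ=18.1, ψ=18.9, ω=19.3, ξ=18.6.
Barley regrets: 0.6, 0.2, 0.0, 2.6, 0.8 → max 2.6
Rice regrets: 0.0, 0.7, 1.0, 0.2, 0.0 → max 1.0
Soy regrets: 0.0, 0.0, 1.8, 2.6, 1.4 → max 2.6
Corn regrets: 1.2, 0.5, 1.1, 0.0, 1.3 → max 1.3
Smallest max regret = 1.0 → Rice.
Row averages: Barley=17.72, Rice=18.18, Soy=17.4, Corn=17.74
Highest average = 18.18 → Rice.

minimax regret → Rice; laplace → Rice (agree)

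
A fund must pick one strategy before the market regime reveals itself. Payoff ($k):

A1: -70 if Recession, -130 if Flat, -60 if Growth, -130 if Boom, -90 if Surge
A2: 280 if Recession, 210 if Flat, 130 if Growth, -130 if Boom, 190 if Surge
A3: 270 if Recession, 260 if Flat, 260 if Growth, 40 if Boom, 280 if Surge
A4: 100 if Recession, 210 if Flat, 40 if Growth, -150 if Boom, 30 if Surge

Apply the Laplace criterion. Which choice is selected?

A3

Row averages: A1=-96, A2=136, A3=222, A4=46
Highest average = 222 → A3.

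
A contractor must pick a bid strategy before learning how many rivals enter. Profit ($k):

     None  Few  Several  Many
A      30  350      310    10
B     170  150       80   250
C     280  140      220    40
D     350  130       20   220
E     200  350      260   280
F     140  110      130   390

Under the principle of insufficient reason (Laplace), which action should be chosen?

Row averages: A=175, B=162.5, C=170, D=180, E=272.5, F=192.5
Highest average = 272.5 → E.

E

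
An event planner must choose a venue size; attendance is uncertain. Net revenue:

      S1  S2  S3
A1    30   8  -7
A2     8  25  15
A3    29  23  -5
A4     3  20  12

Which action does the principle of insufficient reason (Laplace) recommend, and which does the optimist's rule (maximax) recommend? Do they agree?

Row averages: A1=31/3, A2=16, A3=47/3, A4=35/3
Highest average = 16 → A2.
Row maxima: A1=30, A2=25, A3=29, A4=20
Best best-case = 30 → A1.

laplace → A2; maximax → A1 (disagree)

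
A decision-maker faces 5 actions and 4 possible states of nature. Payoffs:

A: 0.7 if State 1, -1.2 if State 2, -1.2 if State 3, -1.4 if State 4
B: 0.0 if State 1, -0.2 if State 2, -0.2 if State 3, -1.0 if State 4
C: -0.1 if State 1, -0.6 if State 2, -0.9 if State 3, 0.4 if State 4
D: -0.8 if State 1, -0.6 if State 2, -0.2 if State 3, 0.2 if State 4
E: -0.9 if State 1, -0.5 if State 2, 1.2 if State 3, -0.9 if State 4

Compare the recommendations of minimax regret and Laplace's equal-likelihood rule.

Column bests: State 1=0.7, State 2=-0.2, State 3=1.2, State 4=0.4.
A regrets: 0.0, 1.0, 2.4, 1.8 → max 2.4
B regrets: 0.7, 0.0, 1.4, 1.4 → max 1.4
C regrets: 0.8, 0.4, 2.1, 0.0 → max 2.1
D regrets: 1.5, 0.4, 1.4, 0.2 → max 1.5
E regrets: 1.6, 0.3, 0.0, 1.3 → max 1.6
Smallest max regret = 1.4 → B.
Row averages: A=-0.775, B=-0.35, C=-0.3, D=-0.35, E=-0.275
Highest average = -0.275 → E.

minimax regret → B; laplace → E (disagree)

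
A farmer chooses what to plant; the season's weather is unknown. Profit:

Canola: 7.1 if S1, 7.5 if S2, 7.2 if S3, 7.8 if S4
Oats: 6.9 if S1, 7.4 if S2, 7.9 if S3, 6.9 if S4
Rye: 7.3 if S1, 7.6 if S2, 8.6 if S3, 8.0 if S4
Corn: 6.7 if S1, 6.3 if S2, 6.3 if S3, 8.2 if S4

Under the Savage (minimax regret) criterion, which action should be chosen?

Column bests: S1=7.3, S2=7.6, S3=8.6, S4=8.2.
Canola regrets: 0.2, 0.1, 1.4, 0.4 → max 1.4
Oats regrets: 0.4, 0.2, 0.7, 1.3 → max 1.3
Rye regrets: 0.0, 0.0, 0.0, 0.2 → max 0.2
Corn regrets: 0.6, 1.3, 2.3, 0.0 → max 2.3
Smallest max regret = 0.2 → Rye.

Rye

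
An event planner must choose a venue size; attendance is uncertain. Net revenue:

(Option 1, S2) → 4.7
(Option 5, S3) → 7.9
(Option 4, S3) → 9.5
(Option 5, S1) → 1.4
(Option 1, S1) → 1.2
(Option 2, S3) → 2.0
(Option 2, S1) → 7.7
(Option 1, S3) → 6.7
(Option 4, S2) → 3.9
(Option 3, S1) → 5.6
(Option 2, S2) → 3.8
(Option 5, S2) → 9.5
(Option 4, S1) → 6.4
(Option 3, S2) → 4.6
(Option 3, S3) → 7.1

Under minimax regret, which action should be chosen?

Column bests: S1=7.7, S2=9.5, S3=9.5.
Option 1 regrets: 6.5, 4.8, 2.8 → max 6.5
Option 2 regrets: 0.0, 5.7, 7.5 → max 7.5
Option 3 regrets: 2.1, 4.9, 2.4 → max 4.9
Option 4 regrets: 1.3, 5.6, 0.0 → max 5.6
Option 5 regrets: 6.3, 0.0, 1.6 → max 6.3
Smallest max regret = 4.9 → Option 3.

Option 3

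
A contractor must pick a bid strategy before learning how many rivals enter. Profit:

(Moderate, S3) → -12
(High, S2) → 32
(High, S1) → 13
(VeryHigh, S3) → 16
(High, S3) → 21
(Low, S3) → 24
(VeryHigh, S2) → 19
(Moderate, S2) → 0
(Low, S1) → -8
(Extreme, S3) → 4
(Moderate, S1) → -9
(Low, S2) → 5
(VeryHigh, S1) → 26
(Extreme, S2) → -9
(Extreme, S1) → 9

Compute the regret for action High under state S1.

Best payoff under S1 is 26.
Regret = 26 − 13 = 13.

13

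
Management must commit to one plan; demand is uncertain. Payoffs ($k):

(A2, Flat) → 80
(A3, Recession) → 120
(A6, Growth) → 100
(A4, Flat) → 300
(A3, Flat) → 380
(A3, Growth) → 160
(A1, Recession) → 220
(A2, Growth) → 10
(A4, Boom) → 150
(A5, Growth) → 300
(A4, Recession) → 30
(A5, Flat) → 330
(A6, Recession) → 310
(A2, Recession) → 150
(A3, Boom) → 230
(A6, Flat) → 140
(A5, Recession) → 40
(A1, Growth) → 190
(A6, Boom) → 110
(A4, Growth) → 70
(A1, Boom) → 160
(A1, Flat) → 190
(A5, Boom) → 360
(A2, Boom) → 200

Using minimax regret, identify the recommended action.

A3

Column bests: Recession=310, Flat=380, Growth=300, Boom=360.
A1 regrets: 90, 190, 110, 200 → max 200
A2 regrets: 160, 300, 290, 160 → max 300
A3 regrets: 190, 0, 140, 130 → max 190
A4 regrets: 280, 80, 230, 210 → max 280
A5 regrets: 270, 50, 0, 0 → max 270
A6 regrets: 0, 240, 200, 250 → max 250
Smallest max regret = 190 → A3.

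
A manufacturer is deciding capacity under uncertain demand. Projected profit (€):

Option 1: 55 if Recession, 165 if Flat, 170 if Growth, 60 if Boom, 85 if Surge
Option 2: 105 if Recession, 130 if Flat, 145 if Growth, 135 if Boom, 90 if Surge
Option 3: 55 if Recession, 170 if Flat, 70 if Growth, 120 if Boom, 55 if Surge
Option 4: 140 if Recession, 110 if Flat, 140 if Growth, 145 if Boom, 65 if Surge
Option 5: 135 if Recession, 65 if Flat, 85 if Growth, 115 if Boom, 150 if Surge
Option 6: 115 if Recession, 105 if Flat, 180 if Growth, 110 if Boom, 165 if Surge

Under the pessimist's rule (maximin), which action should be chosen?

Option 6

Row minima: Option 1=55, Option 2=90, Option 3=55, Option 4=65, Option 5=65, Option 6=105
Best worst-case = 105 → Option 6.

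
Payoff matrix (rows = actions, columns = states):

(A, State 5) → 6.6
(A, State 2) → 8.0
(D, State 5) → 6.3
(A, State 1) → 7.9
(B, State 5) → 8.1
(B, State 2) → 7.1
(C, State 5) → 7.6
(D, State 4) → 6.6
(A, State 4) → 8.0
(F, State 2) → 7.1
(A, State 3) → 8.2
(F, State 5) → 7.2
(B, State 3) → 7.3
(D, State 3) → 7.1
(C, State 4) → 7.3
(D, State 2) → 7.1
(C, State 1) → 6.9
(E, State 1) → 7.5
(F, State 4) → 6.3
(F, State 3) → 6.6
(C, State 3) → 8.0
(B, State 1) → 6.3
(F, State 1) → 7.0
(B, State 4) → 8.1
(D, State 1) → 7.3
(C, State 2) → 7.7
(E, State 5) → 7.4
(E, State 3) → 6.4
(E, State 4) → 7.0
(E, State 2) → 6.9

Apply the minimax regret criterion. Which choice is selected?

Column bests: State 1=7.9, State 2=8.0, State 3=8.2, State 4=8.1, State 5=8.1.
A regrets: 0.0, 0.0, 0.0, 0.1, 1.5 → max 1.5
B regrets: 1.6, 0.9, 0.9, 0.0, 0.0 → max 1.6
C regrets: 1.0, 0.3, 0.2, 0.8, 0.5 → max 1.0
D regrets: 0.6, 0.9, 1.1, 1.5, 1.8 → max 1.8
E regrets: 0.4, 1.1, 1.8, 1.1, 0.7 → max 1.8
F regrets: 0.9, 0.9, 1.6, 1.8, 0.9 → max 1.8
Smallest max regret = 1.0 → C.

C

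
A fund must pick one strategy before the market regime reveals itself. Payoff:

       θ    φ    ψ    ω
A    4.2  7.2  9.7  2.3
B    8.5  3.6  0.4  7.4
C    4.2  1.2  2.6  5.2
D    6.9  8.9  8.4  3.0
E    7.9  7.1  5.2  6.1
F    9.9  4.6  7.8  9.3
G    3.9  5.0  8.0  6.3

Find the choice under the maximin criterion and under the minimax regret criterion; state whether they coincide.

Row minima: A=2.3, B=0.4, C=1.2, D=3.0, E=5.2, F=4.6, G=3.9
Best worst-case = 5.2 → E.
Column bests: θ=9.9, φ=8.9, ψ=9.7, ω=9.3.
A regrets: 5.7, 1.7, 0.0, 7.0 → max 7.0
B regrets: 1.4, 5.3, 9.3, 1.9 → max 9.3
C regrets: 5.7, 7.7, 7.1, 4.1 → max 7.7
D regrets: 3.0, 0.0, 1.3, 6.3 → max 6.3
E regrets: 2.0, 1.8, 4.5, 3.2 → max 4.5
F regrets: 0.0, 4.3, 1.9, 0.0 → max 4.3
G regrets: 6.0, 3.9, 1.7, 3.0 → max 6.0
Smallest max regret = 4.3 → F.

maximin → E; minimax regret → F (disagree)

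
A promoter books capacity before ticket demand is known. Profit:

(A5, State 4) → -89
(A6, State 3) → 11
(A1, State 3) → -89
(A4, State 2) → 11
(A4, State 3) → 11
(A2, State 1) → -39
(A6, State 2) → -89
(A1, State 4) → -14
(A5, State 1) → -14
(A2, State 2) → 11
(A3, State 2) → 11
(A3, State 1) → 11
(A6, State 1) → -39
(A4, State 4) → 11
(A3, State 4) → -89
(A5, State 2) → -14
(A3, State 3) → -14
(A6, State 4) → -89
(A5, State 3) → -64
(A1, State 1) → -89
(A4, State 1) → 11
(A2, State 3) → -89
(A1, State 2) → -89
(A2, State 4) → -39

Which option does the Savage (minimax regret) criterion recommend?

Column bests: State 1=11, State 2=11, State 3=11, State 4=11.
A1 regrets: 100, 100, 100, 25 → max 100
A2 regrets: 50, 0, 100, 50 → max 100
A3 regrets: 0, 0, 25, 100 → max 100
A4 regrets: 0, 0, 0, 0 → max 0
A5 regrets: 25, 25, 75, 100 → max 100
A6 regrets: 50, 100, 0, 100 → max 100
Smallest max regret = 0 → A4.

A4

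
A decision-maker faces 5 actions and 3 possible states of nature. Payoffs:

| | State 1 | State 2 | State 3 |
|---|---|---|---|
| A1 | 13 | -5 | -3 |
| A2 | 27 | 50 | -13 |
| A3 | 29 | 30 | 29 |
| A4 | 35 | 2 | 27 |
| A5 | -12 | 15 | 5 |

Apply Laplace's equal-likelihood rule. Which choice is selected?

Row averages: A1=5/3, A2=64/3, A3=88/3, A4=64/3, A5=8/3
Highest average = 88/3 → A3.

A3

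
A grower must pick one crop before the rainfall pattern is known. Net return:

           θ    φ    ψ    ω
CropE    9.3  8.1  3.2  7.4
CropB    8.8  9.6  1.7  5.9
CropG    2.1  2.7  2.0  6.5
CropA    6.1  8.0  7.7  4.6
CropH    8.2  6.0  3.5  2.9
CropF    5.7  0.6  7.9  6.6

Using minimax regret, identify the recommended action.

Column bests: θ=9.3, φ=9.6, ψ=7.9, ω=7.4.
CropE regrets: 0.0, 1.5, 4.7, 0.0 → max 4.7
CropB regrets: 0.5, 0.0, 6.2, 1.5 → max 6.2
CropG regrets: 7.2, 6.9, 5.9, 0.9 → max 7.2
CropA regrets: 3.2, 1.6, 0.2, 2.8 → max 3.2
CropH regrets: 1.1, 3.6, 4.4, 4.5 → max 4.5
CropF regrets: 3.6, 9.0, 0.0, 0.8 → max 9.0
Smallest max regret = 3.2 → CropA.

CropA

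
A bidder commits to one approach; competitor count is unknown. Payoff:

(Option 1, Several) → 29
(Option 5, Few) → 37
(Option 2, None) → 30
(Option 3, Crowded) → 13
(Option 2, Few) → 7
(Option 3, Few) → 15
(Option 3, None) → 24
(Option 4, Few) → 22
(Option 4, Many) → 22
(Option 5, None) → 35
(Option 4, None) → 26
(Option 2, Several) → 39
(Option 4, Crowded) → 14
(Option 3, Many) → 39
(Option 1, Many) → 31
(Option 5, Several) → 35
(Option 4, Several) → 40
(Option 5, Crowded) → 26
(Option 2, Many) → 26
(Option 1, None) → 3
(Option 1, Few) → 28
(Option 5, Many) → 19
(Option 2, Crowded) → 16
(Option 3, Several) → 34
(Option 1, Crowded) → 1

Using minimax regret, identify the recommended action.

Column bests: None=35, Few=37, Several=40, Many=39, Crowded=26.
Option 1 regrets: 32, 9, 11, 8, 25 → max 32
Option 2 regrets: 5, 30, 1, 13, 10 → max 30
Option 3 regrets: 11, 22, 6, 0, 13 → max 22
Option 4 regrets: 9, 15, 0, 17, 12 → max 17
Option 5 regrets: 0, 0, 5, 20, 0 → max 20
Smallest max regret = 17 → Option 4.

Option 4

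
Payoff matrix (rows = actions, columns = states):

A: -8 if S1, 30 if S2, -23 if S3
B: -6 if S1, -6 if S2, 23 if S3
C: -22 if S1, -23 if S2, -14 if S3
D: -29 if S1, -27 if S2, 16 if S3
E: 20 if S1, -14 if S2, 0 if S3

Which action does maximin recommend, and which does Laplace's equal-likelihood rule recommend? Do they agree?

Row minima: A=-23, B=-6, C=-23, D=-29, E=-14
Best worst-case = -6 → B.
Row averages: A=-1/3, B=11/3, C=-59/3, D=-40/3, E=2
Highest average = 11/3 → B.

maximin → B; laplace → B (agree)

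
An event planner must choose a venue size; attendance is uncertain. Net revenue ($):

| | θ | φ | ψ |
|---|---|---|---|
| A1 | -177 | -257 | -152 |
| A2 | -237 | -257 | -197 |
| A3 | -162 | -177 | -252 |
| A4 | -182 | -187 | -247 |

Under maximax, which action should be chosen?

Row maxima: A1=-152, A2=-197, A3=-162, A4=-182
Best best-case = -152 → A1.

A1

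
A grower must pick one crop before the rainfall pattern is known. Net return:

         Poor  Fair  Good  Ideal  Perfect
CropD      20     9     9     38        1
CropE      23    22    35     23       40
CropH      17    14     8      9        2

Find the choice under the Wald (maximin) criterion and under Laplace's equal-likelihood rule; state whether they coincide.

maximin → CropE; laplace → CropE (agree)

Row minima: CropD=1, CropE=22, CropH=2
Best worst-case = 22 → CropE.
Row averages: CropD=15.4, CropE=28.6, CropH=10
Highest average = 28.6 → CropE.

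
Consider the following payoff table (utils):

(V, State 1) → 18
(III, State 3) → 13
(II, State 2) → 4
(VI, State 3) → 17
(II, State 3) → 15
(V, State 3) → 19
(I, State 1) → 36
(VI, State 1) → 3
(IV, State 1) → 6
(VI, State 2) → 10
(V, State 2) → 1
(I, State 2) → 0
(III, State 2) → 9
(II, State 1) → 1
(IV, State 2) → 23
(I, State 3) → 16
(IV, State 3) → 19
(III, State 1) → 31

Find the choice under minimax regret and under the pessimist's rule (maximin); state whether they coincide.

Column bests: State 1=36, State 2=23, State 3=19.
I regrets: 0, 23, 3 → max 23
II regrets: 35, 19, 4 → max 35
III regrets: 5, 14, 6 → max 14
IV regrets: 30, 0, 0 → max 30
V regrets: 18, 22, 0 → max 22
VI regrets: 33, 13, 2 → max 33
Smallest max regret = 14 → III.
Row minima: I=0, II=1, III=9, IV=6, V=1, VI=3
Best worst-case = 9 → III.

minimax regret → III; maximin → III (agree)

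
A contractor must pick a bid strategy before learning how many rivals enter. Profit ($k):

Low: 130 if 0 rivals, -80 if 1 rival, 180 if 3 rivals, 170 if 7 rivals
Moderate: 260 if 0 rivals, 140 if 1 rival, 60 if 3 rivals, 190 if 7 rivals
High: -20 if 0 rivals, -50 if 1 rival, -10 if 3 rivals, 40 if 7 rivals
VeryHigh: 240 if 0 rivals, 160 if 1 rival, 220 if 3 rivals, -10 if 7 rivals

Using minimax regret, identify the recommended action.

Moderate

Column bests: 0 rivals=260, 1 rival=160, 3 rivals=220, 7 rivals=190.
Low regrets: 130, 240, 40, 20 → max 240
Moderate regrets: 0, 20, 160, 0 → max 160
High regrets: 280, 210, 230, 150 → max 280
VeryHigh regrets: 20, 0, 0, 200 → max 200
Smallest max regret = 160 → Moderate.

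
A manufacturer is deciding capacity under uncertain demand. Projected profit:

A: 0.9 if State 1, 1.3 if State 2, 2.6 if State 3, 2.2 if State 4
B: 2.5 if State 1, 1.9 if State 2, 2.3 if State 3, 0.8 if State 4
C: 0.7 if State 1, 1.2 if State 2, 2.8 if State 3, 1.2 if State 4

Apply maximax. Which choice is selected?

Row maxima: A=2.6, B=2.5, C=2.8
Best best-case = 2.8 → C.

C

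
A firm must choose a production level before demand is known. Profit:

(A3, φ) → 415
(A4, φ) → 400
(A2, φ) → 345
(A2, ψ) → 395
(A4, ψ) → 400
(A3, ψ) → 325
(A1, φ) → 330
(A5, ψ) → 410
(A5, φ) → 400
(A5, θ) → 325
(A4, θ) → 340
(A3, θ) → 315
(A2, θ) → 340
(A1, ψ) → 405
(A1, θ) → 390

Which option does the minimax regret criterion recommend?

A4

Column bests: θ=390, φ=415, ψ=410.
A1 regrets: 0, 85, 5 → max 85
A2 regrets: 50, 70, 15 → max 70
A3 regrets: 75, 0, 85 → max 85
A4 regrets: 50, 15, 10 → max 50
A5 regrets: 65, 15, 0 → max 65
Smallest max regret = 50 → A4.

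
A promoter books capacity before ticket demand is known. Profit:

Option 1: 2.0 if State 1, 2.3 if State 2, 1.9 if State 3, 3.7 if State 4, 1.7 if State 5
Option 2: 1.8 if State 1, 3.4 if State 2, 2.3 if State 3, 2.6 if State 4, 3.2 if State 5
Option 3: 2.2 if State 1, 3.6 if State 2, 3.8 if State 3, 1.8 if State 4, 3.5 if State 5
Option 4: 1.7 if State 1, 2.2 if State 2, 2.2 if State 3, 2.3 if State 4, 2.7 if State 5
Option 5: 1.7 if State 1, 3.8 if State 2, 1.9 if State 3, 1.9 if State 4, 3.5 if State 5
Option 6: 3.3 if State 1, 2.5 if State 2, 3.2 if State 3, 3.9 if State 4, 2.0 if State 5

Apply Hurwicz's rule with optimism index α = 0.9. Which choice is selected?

Option 6

Option 1: 0.9·3.7 + 0.1·1.7 = 3.5
Option 2: 0.9·3.4 + 0.1·1.8 = 3.24
Option 3: 0.9·3.8 + 0.1·1.8 = 3.6
Option 4: 0.9·2.7 + 0.1·1.7 = 2.6
Option 5: 0.9·3.8 + 0.1·1.7 = 3.59
Option 6: 0.9·3.9 + 0.1·2.0 = 3.71
Highest Hurwicz score = 3.71 → Option 6.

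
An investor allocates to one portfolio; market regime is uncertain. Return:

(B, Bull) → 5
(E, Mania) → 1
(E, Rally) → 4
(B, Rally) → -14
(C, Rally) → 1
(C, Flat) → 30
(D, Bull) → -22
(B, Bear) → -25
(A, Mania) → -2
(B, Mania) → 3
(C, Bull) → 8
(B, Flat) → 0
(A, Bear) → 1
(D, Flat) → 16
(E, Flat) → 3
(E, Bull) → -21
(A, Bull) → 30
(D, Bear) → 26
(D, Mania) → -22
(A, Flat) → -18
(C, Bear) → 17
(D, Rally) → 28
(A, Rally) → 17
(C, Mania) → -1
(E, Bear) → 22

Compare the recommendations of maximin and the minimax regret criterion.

Row minima: A=-18, B=-25, C=-1, D=-22, E=-21
Best worst-case = -1 → C.
Column bests: Bear=26, Flat=30, Bull=30, Rally=28, Mania=3.
A regrets: 25, 48, 0, 11, 5 → max 48
B regrets: 51, 30, 25, 42, 0 → max 51
C regrets: 9, 0, 22, 27, 4 → max 27
D regrets: 0, 14, 52, 0, 25 → max 52
E regrets: 4, 27, 51, 24, 2 → max 51
Smallest max regret = 27 → C.

maximin → C; minimax regret → C (agree)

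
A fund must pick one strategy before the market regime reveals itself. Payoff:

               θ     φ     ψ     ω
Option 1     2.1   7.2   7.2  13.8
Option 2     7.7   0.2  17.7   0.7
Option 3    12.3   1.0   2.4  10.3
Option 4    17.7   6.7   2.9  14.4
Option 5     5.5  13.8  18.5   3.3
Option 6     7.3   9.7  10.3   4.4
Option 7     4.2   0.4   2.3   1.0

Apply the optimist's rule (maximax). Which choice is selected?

Row maxima: Option 1=13.8, Option 2=17.7, Option 3=12.3, Option 4=17.7, Option 5=18.5, Option 6=10.3, Option 7=4.2
Best best-case = 18.5 → Option 5.

Option 5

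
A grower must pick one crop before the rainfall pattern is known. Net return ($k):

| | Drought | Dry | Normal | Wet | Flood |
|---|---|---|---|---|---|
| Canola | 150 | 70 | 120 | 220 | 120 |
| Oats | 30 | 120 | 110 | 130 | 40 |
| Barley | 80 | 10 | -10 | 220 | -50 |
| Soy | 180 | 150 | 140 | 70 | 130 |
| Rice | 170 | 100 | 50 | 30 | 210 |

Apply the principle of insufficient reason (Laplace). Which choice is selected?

Row averages: Canola=136, Oats=86, Barley=50, Soy=134, Rice=112
Highest average = 136 → Canola.

Canola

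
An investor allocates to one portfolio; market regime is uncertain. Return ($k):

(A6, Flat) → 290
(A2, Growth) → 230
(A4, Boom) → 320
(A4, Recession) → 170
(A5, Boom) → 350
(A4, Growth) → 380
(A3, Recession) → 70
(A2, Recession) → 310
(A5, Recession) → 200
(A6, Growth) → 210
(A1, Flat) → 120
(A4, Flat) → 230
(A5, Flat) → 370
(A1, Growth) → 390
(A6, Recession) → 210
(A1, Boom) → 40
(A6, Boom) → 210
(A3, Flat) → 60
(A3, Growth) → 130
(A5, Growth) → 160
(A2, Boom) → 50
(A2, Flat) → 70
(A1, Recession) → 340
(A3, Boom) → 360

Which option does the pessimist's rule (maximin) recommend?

Row minima: A1=40, A2=50, A3=60, A4=170, A5=160, A6=210
Best worst-case = 210 → A6.

A6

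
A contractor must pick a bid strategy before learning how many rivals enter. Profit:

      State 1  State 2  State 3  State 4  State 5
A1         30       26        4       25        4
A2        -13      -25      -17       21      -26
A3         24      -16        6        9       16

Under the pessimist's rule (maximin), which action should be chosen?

Row minima: A1=4, A2=-26, A3=-16
Best worst-case = 4 → A1.

A1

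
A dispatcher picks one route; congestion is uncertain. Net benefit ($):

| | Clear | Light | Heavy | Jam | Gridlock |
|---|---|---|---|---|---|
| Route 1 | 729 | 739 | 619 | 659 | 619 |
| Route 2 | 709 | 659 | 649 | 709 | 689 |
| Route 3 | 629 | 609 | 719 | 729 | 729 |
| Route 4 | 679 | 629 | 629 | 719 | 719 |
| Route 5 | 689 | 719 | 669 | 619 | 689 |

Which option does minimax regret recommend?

Column bests: Clear=729, Light=739, Heavy=719, Jam=729, Gridlock=729.
Route 1 regrets: 0, 0, 100, 70, 110 → max 110
Route 2 regrets: 20, 80, 70, 20, 40 → max 80
Route 3 regrets: 100, 130, 0, 0, 0 → max 130
Route 4 regrets: 50, 110, 90, 10, 10 → max 110
Route 5 regrets: 40, 20, 50, 110, 40 → max 110
Smallest max regret = 80 → Route 2.

Route 2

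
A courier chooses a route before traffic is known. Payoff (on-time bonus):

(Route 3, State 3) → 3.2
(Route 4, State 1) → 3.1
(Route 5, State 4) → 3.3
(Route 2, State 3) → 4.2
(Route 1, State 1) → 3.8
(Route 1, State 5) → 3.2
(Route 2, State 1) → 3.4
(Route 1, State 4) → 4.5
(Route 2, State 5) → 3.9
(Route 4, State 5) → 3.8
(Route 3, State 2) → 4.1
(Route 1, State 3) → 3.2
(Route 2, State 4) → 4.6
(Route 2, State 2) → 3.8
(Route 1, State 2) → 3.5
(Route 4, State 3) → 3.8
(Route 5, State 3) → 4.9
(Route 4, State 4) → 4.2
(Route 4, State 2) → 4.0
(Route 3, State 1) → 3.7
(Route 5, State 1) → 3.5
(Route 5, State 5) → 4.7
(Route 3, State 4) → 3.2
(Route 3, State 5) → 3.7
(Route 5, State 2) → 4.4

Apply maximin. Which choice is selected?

Row minima: Route 1=3.2, Route 2=3.4, Route 3=3.2, Route 4=3.1, Route 5=3.3
Best worst-case = 3.4 → Route 2.

Route 2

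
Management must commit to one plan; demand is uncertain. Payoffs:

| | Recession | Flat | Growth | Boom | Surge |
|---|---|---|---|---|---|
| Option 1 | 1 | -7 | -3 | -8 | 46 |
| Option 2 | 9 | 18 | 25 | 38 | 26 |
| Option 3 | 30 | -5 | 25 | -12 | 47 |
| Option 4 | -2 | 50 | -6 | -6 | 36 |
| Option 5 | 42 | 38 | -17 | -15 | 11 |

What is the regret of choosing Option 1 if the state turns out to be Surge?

Best payoff under Surge is 47.
Regret = 47 − 46 = 1.

1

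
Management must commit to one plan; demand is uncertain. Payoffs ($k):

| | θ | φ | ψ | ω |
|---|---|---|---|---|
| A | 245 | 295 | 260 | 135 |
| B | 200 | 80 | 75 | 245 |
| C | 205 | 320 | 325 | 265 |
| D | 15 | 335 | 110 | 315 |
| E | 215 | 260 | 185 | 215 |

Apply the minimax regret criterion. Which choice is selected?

C

Column bests: θ=245, φ=335, ψ=325, ω=315.
A regrets: 0, 40, 65, 180 → max 180
B regrets: 45, 255, 250, 70 → max 255
C regrets: 40, 15, 0, 50 → max 50
D regrets: 230, 0, 215, 0 → max 230
E regrets: 30, 75, 140, 100 → max 140
Smallest max regret = 50 → C.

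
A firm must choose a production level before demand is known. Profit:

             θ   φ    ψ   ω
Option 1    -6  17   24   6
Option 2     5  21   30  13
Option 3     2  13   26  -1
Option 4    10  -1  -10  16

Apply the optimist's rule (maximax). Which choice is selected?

Row maxima: Option 1=24, Option 2=30, Option 3=26, Option 4=16
Best best-case = 30 → Option 2.

Option 2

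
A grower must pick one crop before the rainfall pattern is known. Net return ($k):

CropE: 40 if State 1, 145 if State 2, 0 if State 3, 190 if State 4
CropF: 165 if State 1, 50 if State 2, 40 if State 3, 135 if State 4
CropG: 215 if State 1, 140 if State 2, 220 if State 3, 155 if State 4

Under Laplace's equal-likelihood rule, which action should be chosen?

Row averages: CropE=93.75, CropF=97.5, CropG=182.5
Highest average = 182.5 → CropG.

CropG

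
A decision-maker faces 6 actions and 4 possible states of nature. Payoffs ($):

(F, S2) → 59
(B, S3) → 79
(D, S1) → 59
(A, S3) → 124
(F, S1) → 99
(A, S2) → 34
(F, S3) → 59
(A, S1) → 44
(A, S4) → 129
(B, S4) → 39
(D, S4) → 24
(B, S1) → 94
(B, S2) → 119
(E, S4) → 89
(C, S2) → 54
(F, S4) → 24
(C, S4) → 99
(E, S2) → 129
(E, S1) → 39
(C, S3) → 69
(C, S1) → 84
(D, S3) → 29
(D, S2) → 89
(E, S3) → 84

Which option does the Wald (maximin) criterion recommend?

C

Row minima: A=34, B=39, C=54, D=24, E=39, F=24
Best worst-case = 54 → C.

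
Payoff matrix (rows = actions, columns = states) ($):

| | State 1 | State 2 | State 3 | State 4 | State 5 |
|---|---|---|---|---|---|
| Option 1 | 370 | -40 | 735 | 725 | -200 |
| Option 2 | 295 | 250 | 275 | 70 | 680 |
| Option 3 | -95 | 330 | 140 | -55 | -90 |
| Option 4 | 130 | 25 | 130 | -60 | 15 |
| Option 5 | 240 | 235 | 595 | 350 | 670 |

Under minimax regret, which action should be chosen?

Option 5

Column bests: State 1=370, State 2=330, State 3=735, State 4=725, State 5=680.
Option 1 regrets: 0, 370, 0, 0, 880 → max 880
Option 2 regrets: 75, 80, 460, 655, 0 → max 655
Option 3 regrets: 465, 0, 595, 780, 770 → max 780
Option 4 regrets: 240, 305, 605, 785, 665 → max 785
Option 5 regrets: 130, 95, 140, 375, 10 → max 375
Smallest max regret = 375 → Option 5.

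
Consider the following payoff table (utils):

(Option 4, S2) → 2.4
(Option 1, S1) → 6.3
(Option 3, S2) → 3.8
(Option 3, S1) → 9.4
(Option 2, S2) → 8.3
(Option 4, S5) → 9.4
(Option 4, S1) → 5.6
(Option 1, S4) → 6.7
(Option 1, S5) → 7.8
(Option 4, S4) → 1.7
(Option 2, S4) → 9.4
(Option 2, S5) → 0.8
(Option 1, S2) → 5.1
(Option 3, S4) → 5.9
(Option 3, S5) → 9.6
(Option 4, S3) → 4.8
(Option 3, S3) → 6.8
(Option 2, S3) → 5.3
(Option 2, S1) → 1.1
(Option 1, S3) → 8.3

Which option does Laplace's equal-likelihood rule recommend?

Row averages: Option 1=6.84, Option 2=4.98, Option 3=7.1, Option 4=4.78
Highest average = 7.1 → Option 3.

Option 3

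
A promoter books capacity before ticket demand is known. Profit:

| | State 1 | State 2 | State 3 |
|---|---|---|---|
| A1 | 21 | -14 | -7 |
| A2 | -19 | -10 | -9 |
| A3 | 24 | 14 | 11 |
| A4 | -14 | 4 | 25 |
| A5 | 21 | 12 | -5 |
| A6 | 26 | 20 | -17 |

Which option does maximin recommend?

Row minima: A1=-14, A2=-19, A3=11, A4=-14, A5=-5, A6=-17
Best worst-case = 11 → A3.

A3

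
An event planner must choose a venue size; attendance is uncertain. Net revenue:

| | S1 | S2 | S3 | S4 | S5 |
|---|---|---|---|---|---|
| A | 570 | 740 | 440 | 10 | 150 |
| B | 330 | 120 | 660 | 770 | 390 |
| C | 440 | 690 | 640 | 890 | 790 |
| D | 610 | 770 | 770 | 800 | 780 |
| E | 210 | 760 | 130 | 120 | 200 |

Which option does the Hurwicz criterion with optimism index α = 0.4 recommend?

D

A: 0.4·740 + 0.6·10 = 302
B: 0.4·770 + 0.6·120 = 380
C: 0.4·890 + 0.6·440 = 620
D: 0.4·800 + 0.6·610 = 686
E: 0.4·760 + 0.6·120 = 376
Highest Hurwicz score = 686 → D.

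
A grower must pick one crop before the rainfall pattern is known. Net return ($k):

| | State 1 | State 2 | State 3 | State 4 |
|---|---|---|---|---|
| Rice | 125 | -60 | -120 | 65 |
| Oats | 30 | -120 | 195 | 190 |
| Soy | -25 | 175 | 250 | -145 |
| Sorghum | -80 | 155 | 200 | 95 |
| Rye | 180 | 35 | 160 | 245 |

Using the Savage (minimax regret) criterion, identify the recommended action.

Rye

Column bests: State 1=180, State 2=175, State 3=250, State 4=245.
Rice regrets: 55, 235, 370, 180 → max 370
Oats regrets: 150, 295, 55, 55 → max 295
Soy regrets: 205, 0, 0, 390 → max 390
Sorghum regrets: 260, 20, 50, 150 → max 260
Rye regrets: 0, 140, 90, 0 → max 140
Smallest max regret = 140 → Rye.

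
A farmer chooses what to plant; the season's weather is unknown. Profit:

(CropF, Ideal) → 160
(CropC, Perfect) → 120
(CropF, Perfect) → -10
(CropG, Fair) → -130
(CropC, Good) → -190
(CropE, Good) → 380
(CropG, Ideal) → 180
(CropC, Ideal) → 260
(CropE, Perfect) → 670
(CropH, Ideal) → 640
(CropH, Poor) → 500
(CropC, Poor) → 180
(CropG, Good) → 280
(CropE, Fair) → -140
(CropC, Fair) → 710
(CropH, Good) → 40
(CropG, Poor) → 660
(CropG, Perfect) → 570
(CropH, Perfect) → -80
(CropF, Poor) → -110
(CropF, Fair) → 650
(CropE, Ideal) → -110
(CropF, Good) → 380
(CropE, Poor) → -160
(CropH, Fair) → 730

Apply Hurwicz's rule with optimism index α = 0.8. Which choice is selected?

CropC: 0.8·710 + 0.2·(-190) = 530
CropG: 0.8·660 + 0.2·(-130) = 502
CropF: 0.8·650 + 0.2·(-110) = 498
CropH: 0.8·730 + 0.2·(-80) = 568
CropE: 0.8·670 + 0.2·(-160) = 504
Highest Hurwicz score = 568 → CropH.

CropH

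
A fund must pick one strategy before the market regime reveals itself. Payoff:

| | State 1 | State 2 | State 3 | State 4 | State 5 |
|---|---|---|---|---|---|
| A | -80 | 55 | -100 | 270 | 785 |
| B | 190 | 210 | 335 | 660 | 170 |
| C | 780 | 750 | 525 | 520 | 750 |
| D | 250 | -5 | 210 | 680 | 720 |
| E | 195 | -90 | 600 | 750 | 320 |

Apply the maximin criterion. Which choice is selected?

Row minima: A=-100, B=170, C=520, D=-5, E=-90
Best worst-case = 520 → C.

C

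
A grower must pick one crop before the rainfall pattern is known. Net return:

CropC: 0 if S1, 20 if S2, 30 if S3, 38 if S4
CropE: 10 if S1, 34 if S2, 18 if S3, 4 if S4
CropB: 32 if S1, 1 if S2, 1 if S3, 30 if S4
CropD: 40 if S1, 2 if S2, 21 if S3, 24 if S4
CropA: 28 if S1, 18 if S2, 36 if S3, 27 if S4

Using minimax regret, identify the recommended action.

CropA

Column bests: S1=40, S2=34, S3=36, S4=38.
CropC regrets: 40, 14, 6, 0 → max 40
CropE regrets: 30, 0, 18, 34 → max 34
CropB regrets: 8, 33, 35, 8 → max 35
CropD regrets: 0, 32, 15, 14 → max 32
CropA regrets: 12, 16, 0, 11 → max 16
Smallest max regret = 16 → CropA.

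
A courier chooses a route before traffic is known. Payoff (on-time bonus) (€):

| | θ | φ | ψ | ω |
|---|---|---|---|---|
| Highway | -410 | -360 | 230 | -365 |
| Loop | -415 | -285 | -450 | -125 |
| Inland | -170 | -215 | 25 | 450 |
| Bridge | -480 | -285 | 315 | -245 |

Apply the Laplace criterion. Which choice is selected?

Row averages: Highway=-226.25, Loop=-318.75, Inland=22.5, Bridge=-173.75
Highest average = 22.5 → Inland.

Inland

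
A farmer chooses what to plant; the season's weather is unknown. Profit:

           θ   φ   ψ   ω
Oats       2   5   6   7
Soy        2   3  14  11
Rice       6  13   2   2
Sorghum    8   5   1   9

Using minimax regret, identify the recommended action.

Oats

Column bests: θ=8, φ=13, ψ=14, ω=11.
Oats regrets: 6, 8, 8, 4 → max 8
Soy regrets: 6, 10, 0, 0 → max 10
Rice regrets: 2, 0, 12, 9 → max 12
Sorghum regrets: 0, 8, 13, 2 → max 13
Smallest max regret = 8 → Oats.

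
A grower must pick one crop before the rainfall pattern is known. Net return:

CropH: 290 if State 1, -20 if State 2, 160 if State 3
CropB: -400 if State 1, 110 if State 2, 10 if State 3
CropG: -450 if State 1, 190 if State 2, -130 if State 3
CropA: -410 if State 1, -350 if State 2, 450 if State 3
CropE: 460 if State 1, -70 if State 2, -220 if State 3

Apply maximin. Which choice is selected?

CropH

Row minima: CropH=-20, CropB=-400, CropG=-450, CropA=-410, CropE=-220
Best worst-case = -20 → CropH.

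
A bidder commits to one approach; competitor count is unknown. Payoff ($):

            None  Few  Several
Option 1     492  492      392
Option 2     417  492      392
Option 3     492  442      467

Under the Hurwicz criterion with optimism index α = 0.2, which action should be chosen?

Option 1: 0.2·492 + 0.8·392 = 412
Option 2: 0.2·492 + 0.8·392 = 412
Option 3: 0.2·492 + 0.8·442 = 452
Highest Hurwicz score = 452 → Option 3.

Option 3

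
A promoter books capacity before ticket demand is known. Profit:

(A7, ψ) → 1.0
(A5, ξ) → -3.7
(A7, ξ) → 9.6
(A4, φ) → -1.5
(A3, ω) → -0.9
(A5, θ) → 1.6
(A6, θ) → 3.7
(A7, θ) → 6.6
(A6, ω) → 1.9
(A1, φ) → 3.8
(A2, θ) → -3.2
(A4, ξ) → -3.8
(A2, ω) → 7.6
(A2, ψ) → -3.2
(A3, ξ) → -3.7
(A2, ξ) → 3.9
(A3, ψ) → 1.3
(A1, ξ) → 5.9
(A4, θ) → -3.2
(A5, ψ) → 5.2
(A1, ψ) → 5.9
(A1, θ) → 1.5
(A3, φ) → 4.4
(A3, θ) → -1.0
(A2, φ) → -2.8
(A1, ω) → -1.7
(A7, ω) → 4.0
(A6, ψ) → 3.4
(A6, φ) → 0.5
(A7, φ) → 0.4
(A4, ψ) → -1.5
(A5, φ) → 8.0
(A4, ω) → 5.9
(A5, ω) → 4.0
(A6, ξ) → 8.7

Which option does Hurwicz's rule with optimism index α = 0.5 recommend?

A1: 0.5·5.9 + 0.5·(-1.7) = 2.1
A2: 0.5·7.6 + 0.5·(-3.2) = 2.2
A3: 0.5·4.4 + 0.5·(-3.7) = 0.35
A4: 0.5·5.9 + 0.5·(-3.8) = 1.05
A5: 0.5·8.0 + 0.5·(-3.7) = 2.15
A6: 0.5·8.7 + 0.5·0.5 = 4.6
A7: 0.5·9.6 + 0.5·0.4 = 5
Highest Hurwicz score = 5 → A7.

A7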